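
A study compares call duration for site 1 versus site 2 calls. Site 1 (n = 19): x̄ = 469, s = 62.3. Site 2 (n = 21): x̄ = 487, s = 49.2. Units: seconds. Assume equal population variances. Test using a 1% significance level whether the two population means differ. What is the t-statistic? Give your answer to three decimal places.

-1.019

Let group 1 = site 1, group 2 = site 2. H0: μ_1 = μ_2; H1: μ_1 ≠ μ_2 (two-sample pooled-variance t-test, two-sided).
s_p² = [(19−1)·62.3² + (21−1)·49.2²]/(19+21−2) = 3112.53
t = (469 − 487)/√[3112.53·(1/19 + 1/21)] = -1.019
df = n₁ + n₂ − 2 = 38
Two-sided p-value ≈ 0.315
Since p ≈ 0.315 > α = 0.01, fail to reject H0; the data do not provide sufficient evidence against H0.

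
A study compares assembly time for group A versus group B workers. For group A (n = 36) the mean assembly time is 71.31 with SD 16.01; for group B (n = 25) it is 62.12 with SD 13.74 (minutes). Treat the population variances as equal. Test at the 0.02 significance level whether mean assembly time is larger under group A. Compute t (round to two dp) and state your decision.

Let group 1 = group A, group 2 = group B. H0: μ_1 = μ_2; H1: μ_1 > μ_2 (two-sample pooled-variance t-test, right-tailed).
s_p² = [(36−1)·16.01² + (25−1)·13.74²]/(36+25−2) = 228.849
t = (71.31 − 62.12)/√[228.849·(1/36 + 1/25)] = 2.33
df = n₁ + n₂ − 2 = 59
p-value = P(T ≥ 2.33) ≈ 0.012
Since p ≈ 0.012 < α = 0.02, reject H0; the data support H1.

t = 2.33; reject H0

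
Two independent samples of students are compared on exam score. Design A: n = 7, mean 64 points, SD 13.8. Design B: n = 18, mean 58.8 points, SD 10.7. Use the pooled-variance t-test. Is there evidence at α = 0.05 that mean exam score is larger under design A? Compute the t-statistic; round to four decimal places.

Let group 1 = design A, group 2 = design B. H0: μ_1 = μ_2; H1: μ_1 > μ_2 (two-sample pooled-variance t-test, right-tailed).
s_p² = [(7−1)·13.8² + (18−1)·10.7²]/(7+18−2) = 134.303
t = (64 − 58.8)/√[134.303·(1/7 + 1/18)] = 1.0073
df = n₁ + n₂ − 2 = 23
p-value = P(T ≥ 1.0073) ≈ 0.162
Since p ≈ 0.162 > α = 0.05, fail to reject H0; the evidence is not statistically significant.

1.0073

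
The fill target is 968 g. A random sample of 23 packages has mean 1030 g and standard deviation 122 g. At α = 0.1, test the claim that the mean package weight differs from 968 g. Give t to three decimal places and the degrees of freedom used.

t = 2.437, df = 22

H0: μ = 968; H1: μ ≠ 968 (one-sample t-test, two-sided).
t = (x̄ − μ₀)/(s/√n) = (1030 − 968)/(122/√23) = 2.437
df = n − 1 = 22
Two-sided p-value ≈ 0.023
Since p ≈ 0.023 < α = 0.1, reject H0; the data support H1.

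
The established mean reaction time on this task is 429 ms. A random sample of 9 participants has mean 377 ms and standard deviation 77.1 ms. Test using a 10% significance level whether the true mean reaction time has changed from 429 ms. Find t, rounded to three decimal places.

H0: μ = 429; H1: μ ≠ 429 (one-sample t-test, two-sided).
t = (x̄ − μ₀)/(s/√n) = (377 − 429)/(77.1/√9) = -2.023
df = n − 1 = 8
Two-sided p-value ≈ 0.0777
Since p ≈ 0.0777 < α = 0.1, reject H0; the data support H1.

-2.023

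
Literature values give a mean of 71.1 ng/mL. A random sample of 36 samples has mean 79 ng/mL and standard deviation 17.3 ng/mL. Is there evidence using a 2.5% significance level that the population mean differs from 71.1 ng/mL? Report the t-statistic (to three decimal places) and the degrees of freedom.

H0: μ = 71.1; H1: μ ≠ 71.1 (one-sample t-test, two-sided).
t = (x̄ − μ₀)/(s/√n) = (79 − 71.1)/(17.3/√36) = 2.740
df = n − 1 = 35
Two-sided p-value ≈ 0.0096
Since p ≈ 0.0096 < α = 0.025, reject H0; the evidence is statistically significant.

t = 2.740, df = 35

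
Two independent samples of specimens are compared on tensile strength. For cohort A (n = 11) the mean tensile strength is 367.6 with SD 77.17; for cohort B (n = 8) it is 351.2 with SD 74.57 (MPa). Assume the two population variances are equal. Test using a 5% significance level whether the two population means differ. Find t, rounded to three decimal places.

0.464

Let group 1 = cohort A, group 2 = cohort B. H0: μ_1 = μ_2; H1: μ_1 ≠ μ_2 (two-sample pooled-variance t-test, two-sided).
s_p² = [(11−1)·77.17² + (8−1)·74.57²]/(11+8−2) = 5792.76
t = (367.6 − 351.2)/√[5792.76·(1/11 + 1/8)] = 0.464
df = n₁ + n₂ − 2 = 17
Two-sided p-value ≈ 0.649
Since p ≈ 0.649 > α = 0.05, fail to reject H0; the evidence is not statistically significant.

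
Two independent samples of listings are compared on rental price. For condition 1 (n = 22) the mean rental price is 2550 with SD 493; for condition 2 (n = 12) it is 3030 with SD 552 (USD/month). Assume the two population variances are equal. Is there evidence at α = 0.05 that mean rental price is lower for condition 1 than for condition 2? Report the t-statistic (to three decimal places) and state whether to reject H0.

Let group 1 = condition 1, group 2 = condition 2. H0: μ_1 = μ_2; H1: μ_1 < μ_2 (two-sample pooled-variance t-test, left-tailed).
s_p² = [(22−1)·493² + (12−1)·552²]/(22+12−2) = 264243
t = (2550 − 3030)/√[264243·(1/22 + 1/12)] = -2.602
df = n₁ + n₂ − 2 = 32
p-value = P(T ≤ -2.602) ≈ 0.0070
Since p ≈ 0.0070 < α = 0.05, reject H0; the data support H1.

t = -2.602; reject H0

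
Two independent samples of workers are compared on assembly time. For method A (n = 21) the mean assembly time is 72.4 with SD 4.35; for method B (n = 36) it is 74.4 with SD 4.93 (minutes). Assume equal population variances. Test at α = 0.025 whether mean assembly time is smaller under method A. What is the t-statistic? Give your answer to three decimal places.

-1.541

Let group 1 = method A, group 2 = method B. H0: μ_1 = μ_2; H1: μ_1 < μ_2 (two-sample pooled-variance t-test, left-tailed).
s_p² = [(21−1)·4.35² + (36−1)·4.93²]/(21+36−2) = 22.3477
t = (72.4 − 74.4)/√[22.3477·(1/21 + 1/36)] = -1.541
df = n₁ + n₂ − 2 = 55
p-value = P(T ≤ -1.541) ≈ 0.065
Since p ≈ 0.065 > α = 0.025, fail to reject H0; the evidence is not statistically significant.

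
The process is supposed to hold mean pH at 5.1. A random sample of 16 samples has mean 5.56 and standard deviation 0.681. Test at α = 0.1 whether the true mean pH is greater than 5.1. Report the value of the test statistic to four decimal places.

2.7019

H0: μ = 5.1; H1: μ > 5.1 (one-sample t-test, right-tailed).
t = (x̄ − μ₀)/(s/√n) = (5.56 − 5.1)/(0.681/√16) = 2.7019
df = n − 1 = 15
p-value = P(T ≥ 2.7019) ≈ 0.0082
Since p ≈ 0.0082 < α = 0.1, reject H0; the evidence is statistically significant.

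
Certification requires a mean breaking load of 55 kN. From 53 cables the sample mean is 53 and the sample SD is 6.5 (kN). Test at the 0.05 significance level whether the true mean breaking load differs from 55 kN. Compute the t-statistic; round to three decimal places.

-2.240

H0: μ = 55; H1: μ ≠ 55 (one-sample t-test, two-sided).
t = (x̄ − μ₀)/(s/√n) = (53 − 55)/(6.5/√53) = -2.240
df = n − 1 = 52
Two-sided p-value ≈ 0.0294
Since p ≈ 0.0294 < α = 0.05, reject H0; the data support H1.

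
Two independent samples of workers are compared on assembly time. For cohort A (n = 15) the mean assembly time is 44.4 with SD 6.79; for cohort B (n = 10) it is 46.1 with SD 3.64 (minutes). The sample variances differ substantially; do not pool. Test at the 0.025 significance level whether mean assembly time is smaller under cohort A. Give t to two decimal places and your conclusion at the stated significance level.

t = -0.81; fail to reject H0

Let group 1 = cohort A, group 2 = cohort B. H0: μ_1 = μ_2; H1: μ_1 < μ_2 (Welch's two-sample t-test, left-tailed).
t = (x̄_1 − x̄_2)/√(s_1²/n_1 + s_2²/n_2) = (44.4 − 46.1)/√(6.79²/15 + 3.64²/10) = -0.81
Welch–Satterthwaite df ≈ 22.24
p-value = P(T ≤ -0.81) ≈ 0.2131
Since p ≈ 0.2131 > α = 0.025, fail to reject H0; the data do not provide sufficient evidence against H0.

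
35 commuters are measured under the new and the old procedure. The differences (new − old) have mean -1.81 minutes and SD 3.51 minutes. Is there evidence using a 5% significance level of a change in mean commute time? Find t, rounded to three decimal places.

-3.051

H0: μ_d = 0; H1: μ_d ≠ 0 (paired t-test on the differences, two-sided).
t = d̄/(s_d/√n) = -1.81/(3.51/√35) = -3.051
df = n − 1 = 34
Two-sided p-value ≈ 0.004
Since p ≈ 0.004 < α = 0.05, reject H0; the data support H1.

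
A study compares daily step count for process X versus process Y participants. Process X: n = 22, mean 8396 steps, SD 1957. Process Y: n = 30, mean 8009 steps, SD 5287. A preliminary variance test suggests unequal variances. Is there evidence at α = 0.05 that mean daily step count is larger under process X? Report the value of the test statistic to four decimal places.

Let group 1 = process X, group 2 = process Y. H0: μ_1 = μ_2; H1: μ_1 > μ_2 (Welch's two-sample t-test, right-tailed).
t = (x̄_1 − x̄_2)/√(s_1²/n_1 + s_2²/n_2) = (8396 − 8009)/√(1957²/22 + 5287²/30) = 0.3680
Welch–Satterthwaite df ≈ 38.97
p-value = P(T ≥ 0.3680) ≈ 0.357
Since p ≈ 0.357 > α = 0.05, fail to reject H0; the data do not provide sufficient evidence against H0.

0.3680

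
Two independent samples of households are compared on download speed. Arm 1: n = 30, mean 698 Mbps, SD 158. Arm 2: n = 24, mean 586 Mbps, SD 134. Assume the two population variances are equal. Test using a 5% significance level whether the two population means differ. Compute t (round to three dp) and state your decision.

t = 2.766; reject H0

Let group 1 = arm 1, group 2 = arm 2. H0: μ_1 = μ_2; H1: μ_1 ≠ μ_2 (two-sample pooled-variance t-test, two-sided).
s_p² = [(30−1)·158² + (24−1)·134²]/(30+24−2) = 21864.3
t = (698 − 586)/√[21864.3·(1/30 + 1/24)] = 2.766
df = n₁ + n₂ − 2 = 52
Two-sided p-value ≈ 0.0078
Since p ≈ 0.0078 < α = 0.05, reject H0; the evidence is statistically significant.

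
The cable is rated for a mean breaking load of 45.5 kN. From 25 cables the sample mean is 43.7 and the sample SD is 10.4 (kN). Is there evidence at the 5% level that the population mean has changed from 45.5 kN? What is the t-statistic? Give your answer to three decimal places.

H0: μ = 45.5; H1: μ ≠ 45.5 (one-sample t-test, two-sided).
t = (x̄ − μ₀)/(s/√n) = (43.7 − 45.5)/(10.4/√25) = -0.865
df = n − 1 = 24
Two-sided p-value ≈ 0.395
Since p ≈ 0.395 > α = 0.05, fail to reject H0; the evidence is not statistically significant.

-0.865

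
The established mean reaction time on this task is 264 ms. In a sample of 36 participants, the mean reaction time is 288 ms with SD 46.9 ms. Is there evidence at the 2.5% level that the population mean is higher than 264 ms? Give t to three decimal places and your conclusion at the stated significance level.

H0: μ = 264; H1: μ > 264 (one-sample t-test, right-tailed).
t = (x̄ − μ₀)/(s/√n) = (288 − 264)/(46.9/√36) = 3.070
df = n − 1 = 35
p-value = P(T ≥ 3.070) ≈ 0.0021
Since p ≈ 0.0021 < α = 0.025, reject H0; the evidence is statistically significant.

t = 3.070; reject H0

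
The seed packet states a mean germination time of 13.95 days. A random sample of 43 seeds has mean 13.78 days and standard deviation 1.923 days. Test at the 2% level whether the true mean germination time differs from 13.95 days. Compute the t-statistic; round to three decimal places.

H0: μ = 13.95; H1: μ ≠ 13.95 (one-sample t-test, two-sided).
t = (x̄ − μ₀)/(s/√n) = (13.78 − 13.95)/(1.923/√43) = -0.580
df = n − 1 = 42
Two-sided p-value ≈ 0.565
Since p ≈ 0.565 > α = 0.02, fail to reject H0; the evidence is not statistically significant.

-0.580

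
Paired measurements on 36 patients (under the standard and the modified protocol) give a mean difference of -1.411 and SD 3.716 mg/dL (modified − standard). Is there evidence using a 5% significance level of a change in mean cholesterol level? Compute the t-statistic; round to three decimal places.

-2.278

H0: μ_d = 0; H1: μ_d ≠ 0 (paired t-test on the differences, two-sided).
t = d̄/(s_d/√n) = -1.411/(3.716/√36) = -2.278
df = n − 1 = 35
Two-sided p-value ≈ 0.029
Since p ≈ 0.029 < α = 0.05, reject H0; the evidence is statistically significant.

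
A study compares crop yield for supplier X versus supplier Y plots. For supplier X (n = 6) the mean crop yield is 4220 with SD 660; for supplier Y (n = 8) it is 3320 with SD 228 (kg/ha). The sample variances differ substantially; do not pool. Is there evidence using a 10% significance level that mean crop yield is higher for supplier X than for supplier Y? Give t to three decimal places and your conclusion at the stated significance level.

Let group 1 = supplier X, group 2 = supplier Y. H0: μ_1 = μ_2; H1: μ_1 > μ_2 (Welch's two-sample t-test, right-tailed).
t = (x̄_1 − x̄_2)/√(s_1²/n_1 + s_2²/n_2) = (4220 − 3320)/√(660²/6 + 228²/8) = 3.200
Welch–Satterthwaite df ≈ 5.90
p-value = P(T ≥ 3.200) ≈ 0.010
Since p ≈ 0.010 < α = 0.1, reject H0; the data support H1.

t = 3.200; reject H0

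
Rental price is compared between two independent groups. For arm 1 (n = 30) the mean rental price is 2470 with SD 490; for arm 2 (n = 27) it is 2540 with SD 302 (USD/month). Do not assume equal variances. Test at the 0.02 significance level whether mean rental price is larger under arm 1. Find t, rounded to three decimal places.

Let group 1 = arm 1, group 2 = arm 2. H0: μ_1 = μ_2; H1: μ_1 > μ_2 (Welch's two-sample t-test, right-tailed).
t = (x̄_1 − x̄_2)/√(s_1²/n_1 + s_2²/n_2) = (2470 − 2540)/√(490²/30 + 302²/27) = -0.656
Welch–Satterthwaite df ≈ 48.92
p-value = P(T ≥ -0.656) ≈ 0.7426
Since p ≈ 0.7426 > α = 0.02, fail to reject H0; the data do not provide sufficient evidence against H0.

-0.656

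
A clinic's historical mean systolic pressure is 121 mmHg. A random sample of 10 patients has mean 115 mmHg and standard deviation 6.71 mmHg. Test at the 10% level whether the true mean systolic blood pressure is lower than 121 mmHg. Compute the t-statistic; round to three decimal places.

H0: μ = 121; H1: μ < 121 (one-sample t-test, left-tailed).
t = (x̄ − μ₀)/(s/√n) = (115 − 121)/(6.71/√10) = -2.828
df = n − 1 = 9
p-value = P(T ≤ -2.828) ≈ 0.0099
Since p ≈ 0.0099 < α = 0.1, reject H0; the data support H1.

-2.828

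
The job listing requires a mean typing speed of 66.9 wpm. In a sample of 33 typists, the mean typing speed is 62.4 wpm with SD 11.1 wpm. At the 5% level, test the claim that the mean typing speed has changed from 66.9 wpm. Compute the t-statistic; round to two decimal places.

-2.33

H0: μ = 66.9; H1: μ ≠ 66.9 (one-sample t-test, two-sided).
t = (x̄ − μ₀)/(s/√n) = (62.4 − 66.9)/(11.1/√33) = -2.33
df = n − 1 = 32
Two-sided p-value ≈ 0.026
Since p ≈ 0.026 < α = 0.05, reject H0; the data support H1.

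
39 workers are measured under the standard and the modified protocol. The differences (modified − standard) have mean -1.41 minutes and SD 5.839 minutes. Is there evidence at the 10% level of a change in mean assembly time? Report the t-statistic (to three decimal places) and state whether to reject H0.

H0: μ_d = 0; H1: μ_d ≠ 0 (paired t-test on the differences, two-sided).
t = d̄/(s_d/√n) = -1.41/(5.839/√39) = -1.508
df = n − 1 = 38
Two-sided p-value ≈ 0.1398
Since p ≈ 0.1398 > α = 0.1, fail to reject H0; the data do not provide sufficient evidence against H0.

t = -1.508; fail to reject H0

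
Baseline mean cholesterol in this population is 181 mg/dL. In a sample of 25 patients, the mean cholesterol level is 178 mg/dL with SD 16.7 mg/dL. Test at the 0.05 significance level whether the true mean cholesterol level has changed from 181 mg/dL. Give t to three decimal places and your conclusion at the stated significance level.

t = -0.898; fail to reject H0

H0: μ = 181; H1: μ ≠ 181 (one-sample t-test, two-sided).
t = (x̄ − μ₀)/(s/√n) = (178 − 181)/(16.7/√25) = -0.898
df = n − 1 = 24
Two-sided p-value ≈ 0.3780
Since p ≈ 0.3780 > α = 0.05, fail to reject H0; the evidence is not statistically significant.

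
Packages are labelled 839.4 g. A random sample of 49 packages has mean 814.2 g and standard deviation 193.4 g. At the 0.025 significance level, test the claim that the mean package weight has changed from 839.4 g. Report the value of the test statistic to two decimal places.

H0: μ = 839.4; H1: μ ≠ 839.4 (one-sample t-test, two-sided).
t = (x̄ − μ₀)/(s/√n) = (814.2 − 839.4)/(193.4/√49) = -0.91
df = n − 1 = 48
Two-sided p-value ≈ 0.3663
Since p ≈ 0.3663 > α = 0.025, fail to reject H0; the evidence is not statistically significant.

-0.91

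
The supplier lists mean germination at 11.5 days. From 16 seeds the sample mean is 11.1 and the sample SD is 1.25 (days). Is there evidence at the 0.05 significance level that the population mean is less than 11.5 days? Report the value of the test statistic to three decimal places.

H0: μ = 11.5; H1: μ < 11.5 (one-sample t-test, left-tailed).
t = (x̄ − μ₀)/(s/√n) = (11.1 − 11.5)/(1.25/√16) = -1.280
df = n − 1 = 15
p-value = P(T ≤ -1.280) ≈ 0.110
Since p ≈ 0.110 > α = 0.05, fail to reject H0; the data do not provide sufficient evidence against H0.

-1.280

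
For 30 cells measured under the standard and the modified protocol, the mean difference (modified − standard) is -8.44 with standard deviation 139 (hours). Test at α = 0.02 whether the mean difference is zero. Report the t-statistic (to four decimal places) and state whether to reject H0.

H0: μ_d = 0; H1: μ_d ≠ 0 (paired t-test on the differences, two-sided).
t = d̄/(s_d/√n) = -8.44/(139/√30) = -0.3326
df = n − 1 = 29
Two-sided p-value ≈ 0.7418
Since p ≈ 0.7418 > α = 0.02, fail to reject H0; the data do not provide sufficient evidence against H0.

t = -0.3326; fail to reject H0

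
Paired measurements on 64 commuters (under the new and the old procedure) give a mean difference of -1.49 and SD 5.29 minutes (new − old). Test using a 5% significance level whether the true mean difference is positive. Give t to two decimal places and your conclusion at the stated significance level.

t = -2.25; fail to reject H0

H0: μ_d = 0; H1: μ_d > 0 (paired t-test on the differences, right-tailed).
t = d̄/(s_d/√n) = -1.49/(5.29/√64) = -2.25
df = n − 1 = 63
p-value = P(T ≥ -2.25) ≈ 0.986
Since p ≈ 0.986 > α = 0.05, fail to reject H0; the data do not provide sufficient evidence against H0.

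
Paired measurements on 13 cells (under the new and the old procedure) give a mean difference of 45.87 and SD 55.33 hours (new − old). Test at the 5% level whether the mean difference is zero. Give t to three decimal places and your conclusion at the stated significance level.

H0: μ_d = 0; H1: μ_d ≠ 0 (paired t-test on the differences, two-sided).
t = d̄/(s_d/√n) = 45.87/(55.33/√13) = 2.989
df = n − 1 = 12
Two-sided p-value ≈ 0.0113
Since p ≈ 0.0113 < α = 0.05, reject H0; the data support H1.

t = 2.989; reject H0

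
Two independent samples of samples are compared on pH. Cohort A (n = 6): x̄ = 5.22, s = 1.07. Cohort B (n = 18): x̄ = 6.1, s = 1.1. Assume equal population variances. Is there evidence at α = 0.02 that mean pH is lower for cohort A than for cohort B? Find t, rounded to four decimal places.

-1.7075

Let group 1 = cohort A, group 2 = cohort B. H0: μ_1 = μ_2; H1: μ_1 < μ_2 (two-sample pooled-variance t-test, left-tailed).
s_p² = [(6−1)·1.07² + (18−1)·1.1²]/(6+18−2) = 1.1952
t = (5.22 − 6.1)/√[1.1952·(1/6 + 1/18)] = -1.7075
df = n₁ + n₂ − 2 = 22
p-value = P(T ≤ -1.7075) ≈ 0.051
Since p ≈ 0.051 > α = 0.02, fail to reject H0; the data do not provide sufficient evidence against H0.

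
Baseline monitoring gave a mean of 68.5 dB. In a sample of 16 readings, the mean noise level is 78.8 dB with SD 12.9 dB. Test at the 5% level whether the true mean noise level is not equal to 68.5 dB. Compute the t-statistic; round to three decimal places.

H0: μ = 68.5; H1: μ ≠ 68.5 (one-sample t-test, two-sided).
t = (x̄ − μ₀)/(s/√n) = (78.8 − 68.5)/(12.9/√16) = 3.194
df = n − 1 = 15
Two-sided p-value ≈ 0.006
Since p ≈ 0.006 < α = 0.05, reject H0; the data support H1.

3.194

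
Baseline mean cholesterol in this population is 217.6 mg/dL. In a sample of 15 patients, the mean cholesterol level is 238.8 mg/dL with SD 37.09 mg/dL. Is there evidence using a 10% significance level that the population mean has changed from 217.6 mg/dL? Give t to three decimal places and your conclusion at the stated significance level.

H0: μ = 217.6; H1: μ ≠ 217.6 (one-sample t-test, two-sided).
t = (x̄ − μ₀)/(s/√n) = (238.8 − 217.6)/(37.09/√15) = 2.214
df = n − 1 = 14
Two-sided p-value ≈ 0.0440
Since p ≈ 0.0440 < α = 0.1, reject H0; the data support H1.

t = 2.214; reject H0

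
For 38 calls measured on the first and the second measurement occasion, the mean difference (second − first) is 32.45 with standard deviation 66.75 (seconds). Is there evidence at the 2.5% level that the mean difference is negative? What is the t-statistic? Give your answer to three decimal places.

2.997

H0: μ_d = 0; H1: μ_d < 0 (paired t-test on the differences, left-tailed).
t = d̄/(s_d/√n) = 32.45/(66.75/√38) = 2.997
df = n − 1 = 37
p-value = P(T ≤ 2.997) ≈ 0.998
Since p ≈ 0.998 > α = 0.025, fail to reject H0; the evidence is not statistically significant.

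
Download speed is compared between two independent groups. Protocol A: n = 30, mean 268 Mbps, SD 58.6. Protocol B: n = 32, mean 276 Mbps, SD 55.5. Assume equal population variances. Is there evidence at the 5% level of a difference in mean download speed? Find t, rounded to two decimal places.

-0.55

Let group 1 = protocol A, group 2 = protocol B. H0: μ_1 = μ_2; H1: μ_1 ≠ μ_2 (two-sample pooled-variance t-test, two-sided).
s_p² = [(30−1)·58.6² + (32−1)·55.5²]/(30+32−2) = 3251.21
t = (268 − 276)/√[3251.21·(1/30 + 1/32)] = -0.55
df = n₁ + n₂ − 2 = 60
Two-sided p-value ≈ 0.583
Since p ≈ 0.583 > α = 0.05, fail to reject H0; the data do not provide sufficient evidence against H0.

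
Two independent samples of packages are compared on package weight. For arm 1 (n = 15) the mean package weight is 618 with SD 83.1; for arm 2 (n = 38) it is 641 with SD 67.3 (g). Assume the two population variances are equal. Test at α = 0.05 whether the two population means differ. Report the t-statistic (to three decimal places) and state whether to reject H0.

t = -1.048; fail to reject H0

Let group 1 = arm 1, group 2 = arm 2. H0: μ_1 = μ_2; H1: μ_1 ≠ μ_2 (two-sample pooled-variance t-test, two-sided).
s_p² = [(15−1)·83.1² + (38−1)·67.3²]/(15+38−2) = 5181.61
t = (618 − 641)/√[5181.61·(1/15 + 1/38)] = -1.048
df = n₁ + n₂ − 2 = 51
Two-sided p-value ≈ 0.2997
Since p ≈ 0.2997 > α = 0.05, fail to reject H0; the evidence is not statistically significant.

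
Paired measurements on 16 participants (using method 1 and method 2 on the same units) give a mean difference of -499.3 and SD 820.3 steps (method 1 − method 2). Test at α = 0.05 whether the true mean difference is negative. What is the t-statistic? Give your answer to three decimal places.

H0: μ_d = 0; H1: μ_d < 0 (paired t-test on the differences, left-tailed).
t = d̄/(s_d/√n) = -499.3/(820.3/√16) = -2.435
df = n − 1 = 15
p-value = P(T ≤ -2.435) ≈ 0.014
Since p ≈ 0.014 < α = 0.05, reject H0; the evidence is statistically significant.

-2.435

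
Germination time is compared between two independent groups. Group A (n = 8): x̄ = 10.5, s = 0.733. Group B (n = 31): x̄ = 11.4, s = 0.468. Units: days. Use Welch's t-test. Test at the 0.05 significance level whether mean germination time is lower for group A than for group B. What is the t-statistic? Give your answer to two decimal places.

-3.30

Let group 1 = group A, group 2 = group B. H0: μ_1 = μ_2; H1: μ_1 < μ_2 (Welch's two-sample t-test, left-tailed).
t = (x̄_1 − x̄_2)/√(s_1²/n_1 + s_2²/n_2) = (10.5 − 11.4)/√(0.733²/8 + 0.468²/31) = -3.30
Welch–Satterthwaite df ≈ 8.53
p-value = P(T ≤ -3.30) ≈ 0.0049
Since p ≈ 0.0049 < α = 0.05, reject H0; the evidence is statistically significant.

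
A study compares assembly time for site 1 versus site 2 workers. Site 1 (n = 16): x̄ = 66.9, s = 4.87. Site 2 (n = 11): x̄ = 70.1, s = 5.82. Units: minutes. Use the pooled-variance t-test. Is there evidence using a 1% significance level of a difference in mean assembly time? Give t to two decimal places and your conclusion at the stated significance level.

t = -1.55; fail to reject H0

Let group 1 = site 1, group 2 = site 2. H0: μ_1 = μ_2; H1: μ_1 ≠ μ_2 (two-sample pooled-variance t-test, two-sided).
s_p² = [(16−1)·4.87² + (11−1)·5.82²]/(16+11−2) = 27.7791
t = (66.9 − 70.1)/√[27.7791·(1/16 + 1/11)] = -1.55
df = n₁ + n₂ − 2 = 25
Two-sided p-value ≈ 0.1337
Since p ≈ 0.1337 > α = 0.01, fail to reject H0; the evidence is not statistically significant.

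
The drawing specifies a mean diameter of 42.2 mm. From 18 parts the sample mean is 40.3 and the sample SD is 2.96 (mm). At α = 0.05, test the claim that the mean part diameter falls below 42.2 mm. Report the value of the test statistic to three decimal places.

-2.723

H0: μ = 42.2; H1: μ < 42.2 (one-sample t-test, left-tailed).
t = (x̄ − μ₀)/(s/√n) = (40.3 − 42.2)/(2.96/√18) = -2.723
df = n − 1 = 17
p-value = P(T ≤ -2.723) ≈ 0.007
Since p ≈ 0.007 < α = 0.05, reject H0; the data support H1.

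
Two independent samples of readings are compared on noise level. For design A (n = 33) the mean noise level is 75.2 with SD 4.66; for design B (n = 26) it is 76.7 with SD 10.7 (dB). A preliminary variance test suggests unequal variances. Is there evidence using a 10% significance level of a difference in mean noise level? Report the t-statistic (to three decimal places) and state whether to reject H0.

t = -0.667; fail to reject H0

Let group 1 = design A, group 2 = design B. H0: μ_1 = μ_2; H1: μ_1 ≠ μ_2 (Welch's two-sample t-test, two-sided).
t = (x̄_1 − x̄_2)/√(s_1²/n_1 + s_2²/n_2) = (75.2 − 76.7)/√(4.66²/33 + 10.7²/26) = -0.667
Welch–Satterthwaite df ≈ 32.46
Two-sided p-value ≈ 0.510
Since p ≈ 0.510 > α = 0.1, fail to reject H0; the data do not provide sufficient evidence against H0.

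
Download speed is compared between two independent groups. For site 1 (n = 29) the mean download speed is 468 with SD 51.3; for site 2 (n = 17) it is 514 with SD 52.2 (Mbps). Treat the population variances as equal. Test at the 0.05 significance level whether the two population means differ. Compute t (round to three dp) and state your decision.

t = -2.917; reject H0

Let group 1 = site 1, group 2 = site 2. H0: μ_1 = μ_2; H1: μ_1 ≠ μ_2 (two-sample pooled-variance t-test, two-sided).
s_p² = [(29−1)·51.3² + (17−1)·52.2²]/(29+17−2) = 2665.56
t = (468 − 514)/√[2665.56·(1/29 + 1/17)] = -2.917
df = n₁ + n₂ − 2 = 44
Two-sided p-value ≈ 0.0055
Since p ≈ 0.0055 < α = 0.05, reject H0; the data support H1.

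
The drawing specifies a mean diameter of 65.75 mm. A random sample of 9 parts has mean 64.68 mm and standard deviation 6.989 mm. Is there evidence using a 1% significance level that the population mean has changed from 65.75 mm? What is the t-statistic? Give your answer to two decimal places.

-0.46

H0: μ = 65.75; H1: μ ≠ 65.75 (one-sample t-test, two-sided).
t = (x̄ − μ₀)/(s/√n) = (64.68 − 65.75)/(6.989/√9) = -0.46
df = n − 1 = 8
Two-sided p-value ≈ 0.658
Since p ≈ 0.658 > α = 0.01, fail to reject H0; the data do not provide sufficient evidence against H0.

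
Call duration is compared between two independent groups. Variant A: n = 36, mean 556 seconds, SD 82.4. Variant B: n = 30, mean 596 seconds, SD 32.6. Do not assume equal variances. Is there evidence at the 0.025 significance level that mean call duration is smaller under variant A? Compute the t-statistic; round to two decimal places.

-2.67

Let group 1 = variant A, group 2 = variant B. H0: μ_1 = μ_2; H1: μ_1 < μ_2 (Welch's two-sample t-test, left-tailed).
t = (x̄_1 − x̄_2)/√(s_1²/n_1 + s_2²/n_2) = (556 − 596)/√(82.4²/36 + 32.6²/30) = -2.67
Welch–Satterthwaite df ≈ 47.37
p-value = P(T ≤ -2.67) ≈ 0.005
Since p ≈ 0.005 < α = 0.025, reject H0; the data support H1.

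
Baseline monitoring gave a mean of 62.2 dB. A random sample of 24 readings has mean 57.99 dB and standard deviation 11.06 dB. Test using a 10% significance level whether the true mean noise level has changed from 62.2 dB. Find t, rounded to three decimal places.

-1.865

H0: μ = 62.2; H1: μ ≠ 62.2 (one-sample t-test, two-sided).
t = (x̄ − μ₀)/(s/√n) = (57.99 − 62.2)/(11.06/√24) = -1.865
df = n − 1 = 23
Two-sided p-value ≈ 0.0750
Since p ≈ 0.0750 < α = 0.1, reject H0; the data support H1.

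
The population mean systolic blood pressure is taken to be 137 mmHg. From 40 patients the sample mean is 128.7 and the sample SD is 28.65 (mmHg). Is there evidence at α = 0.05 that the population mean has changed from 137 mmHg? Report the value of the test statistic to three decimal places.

H0: μ = 137; H1: μ ≠ 137 (one-sample t-test, two-sided).
t = (x̄ − μ₀)/(s/√n) = (128.7 − 137)/(28.65/√40) = -1.832
df = n − 1 = 39
Two-sided p-value ≈ 0.075
Since p ≈ 0.075 > α = 0.05, fail to reject H0; the evidence is not statistically significant.

-1.832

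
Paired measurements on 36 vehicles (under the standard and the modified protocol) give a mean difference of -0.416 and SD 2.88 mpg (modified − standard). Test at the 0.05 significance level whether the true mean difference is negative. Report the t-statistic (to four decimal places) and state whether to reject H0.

H0: μ_d = 0; H1: μ_d < 0 (paired t-test on the differences, left-tailed).
t = d̄/(s_d/√n) = -0.416/(2.88/√36) = -0.8667
df = n − 1 = 35
p-value = P(T ≤ -0.8667) ≈ 0.196
Since p ≈ 0.196 > α = 0.05, fail to reject H0; the evidence is not statistically significant.

t = -0.8667; fail to reject H0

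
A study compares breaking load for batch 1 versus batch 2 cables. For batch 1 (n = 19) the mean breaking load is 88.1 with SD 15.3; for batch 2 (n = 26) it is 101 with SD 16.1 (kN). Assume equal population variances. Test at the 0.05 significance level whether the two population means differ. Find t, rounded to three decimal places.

-2.710

Let group 1 = batch 1, group 2 = batch 2. H0: μ_1 = μ_2; H1: μ_1 ≠ μ_2 (two-sample pooled-variance t-test, two-sided).
s_p² = [(19−1)·15.3² + (26−1)·16.1²]/(19+26−2) = 248.695
t = (88.1 − 101)/√[248.695·(1/19 + 1/26)] = -2.710
df = n₁ + n₂ − 2 = 43
Two-sided p-value ≈ 0.010
Since p ≈ 0.010 < α = 0.05, reject H0; the evidence is statistically significant.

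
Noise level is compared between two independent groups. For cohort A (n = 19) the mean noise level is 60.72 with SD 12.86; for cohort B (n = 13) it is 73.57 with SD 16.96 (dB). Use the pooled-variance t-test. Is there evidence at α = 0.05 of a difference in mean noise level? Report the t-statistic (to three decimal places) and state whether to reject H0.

t = -2.439; reject H0

Let group 1 = cohort A, group 2 = cohort B. H0: μ_1 = μ_2; H1: μ_1 ≠ μ_2 (two-sample pooled-variance t-test, two-sided).
s_p² = [(19−1)·12.86² + (13−1)·16.96²]/(19+13−2) = 214.284
t = (60.72 − 73.57)/√[214.284·(1/19 + 1/13)] = -2.439
df = n₁ + n₂ − 2 = 30
Two-sided p-value ≈ 0.0209
Since p ≈ 0.0209 < α = 0.05, reject H0; the evidence is statistically significant.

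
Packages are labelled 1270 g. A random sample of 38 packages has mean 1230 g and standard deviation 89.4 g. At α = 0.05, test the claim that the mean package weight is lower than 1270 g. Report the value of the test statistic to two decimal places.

H0: μ = 1270; H1: μ < 1270 (one-sample t-test, left-tailed).
t = (x̄ − μ₀)/(s/√n) = (1230 − 1270)/(89.4/√38) = -2.76
df = n − 1 = 37
p-value = P(T ≤ -2.76) ≈ 0.0045
Since p ≈ 0.0045 < α = 0.05, reject H0; the evidence is statistically significant.

-2.76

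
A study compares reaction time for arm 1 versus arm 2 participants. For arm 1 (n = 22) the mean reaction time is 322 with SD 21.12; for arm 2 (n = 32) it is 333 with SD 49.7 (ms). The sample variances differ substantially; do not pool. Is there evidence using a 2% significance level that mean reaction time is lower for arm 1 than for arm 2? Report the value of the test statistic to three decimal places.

Let group 1 = arm 1, group 2 = arm 2. H0: μ_1 = μ_2; H1: μ_1 < μ_2 (Welch's two-sample t-test, left-tailed).
t = (x̄_1 − x̄_2)/√(s_1²/n_1 + s_2²/n_2) = (322 − 333)/√(21.12²/22 + 49.7²/32) = -1.114
Welch–Satterthwaite df ≈ 44.86
p-value = P(T ≤ -1.114) ≈ 0.1356
Since p ≈ 0.1356 > α = 0.02, fail to reject H0; the data do not provide sufficient evidence against H0.

-1.114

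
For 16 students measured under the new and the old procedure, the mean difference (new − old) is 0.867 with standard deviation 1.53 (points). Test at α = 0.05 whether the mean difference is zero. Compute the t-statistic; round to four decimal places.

H0: μ_d = 0; H1: μ_d ≠ 0 (paired t-test on the differences, two-sided).
t = d̄/(s_d/√n) = 0.867/(1.53/√16) = 2.2667
df = n − 1 = 15
Two-sided p-value ≈ 0.039
Since p ≈ 0.039 < α = 0.05, reject H0; the data support H1.

2.2667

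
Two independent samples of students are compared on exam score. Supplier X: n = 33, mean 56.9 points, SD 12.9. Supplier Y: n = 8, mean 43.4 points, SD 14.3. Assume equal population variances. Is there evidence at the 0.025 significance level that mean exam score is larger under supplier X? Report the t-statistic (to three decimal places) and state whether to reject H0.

t = 2.603; reject H0

Let group 1 = supplier X, group 2 = supplier Y. H0: μ_1 = μ_2; H1: μ_1 > μ_2 (two-sample pooled-variance t-test, right-tailed).
s_p² = [(33−1)·12.9² + (8−1)·14.3²]/(33+8−2) = 173.245
t = (56.9 − 43.4)/√[173.245·(1/33 + 1/8)] = 2.603
df = n₁ + n₂ − 2 = 39
p-value = P(T ≥ 2.603) ≈ 0.0065
Since p ≈ 0.0065 < α = 0.025, reject H0; the evidence is statistically significant.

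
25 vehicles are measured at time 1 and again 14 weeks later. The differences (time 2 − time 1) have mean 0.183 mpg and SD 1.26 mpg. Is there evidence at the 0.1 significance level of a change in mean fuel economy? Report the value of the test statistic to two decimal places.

H0: μ_d = 0; H1: μ_d ≠ 0 (paired t-test on the differences, two-sided).
t = d̄/(s_d/√n) = 0.183/(1.26/√25) = 0.73
df = n − 1 = 24
Two-sided p-value ≈ 0.475
Since p ≈ 0.475 > α = 0.1, fail to reject H0; the evidence is not statistically significant.

0.73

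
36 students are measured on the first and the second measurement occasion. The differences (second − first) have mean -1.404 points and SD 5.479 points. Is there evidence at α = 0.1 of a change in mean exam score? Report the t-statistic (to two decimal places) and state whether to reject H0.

t = -1.54; fail to reject H0

H0: μ_d = 0; H1: μ_d ≠ 0 (paired t-test on the differences, two-sided).
t = d̄/(s_d/√n) = -1.404/(5.479/√36) = -1.54
df = n − 1 = 35
Two-sided p-value ≈ 0.1332
Since p ≈ 0.1332 > α = 0.1, fail to reject H0; the evidence is not statistically significant.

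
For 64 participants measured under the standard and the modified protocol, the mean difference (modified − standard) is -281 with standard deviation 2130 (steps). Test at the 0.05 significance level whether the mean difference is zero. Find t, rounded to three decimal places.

H0: μ_d = 0; H1: μ_d ≠ 0 (paired t-test on the differences, two-sided).
t = d̄/(s_d/√n) = -281/(2130/√64) = -1.055
df = n − 1 = 63
Two-sided p-value ≈ 0.295
Since p ≈ 0.295 > α = 0.05, fail to reject H0; the evidence is not statistically significant.

-1.055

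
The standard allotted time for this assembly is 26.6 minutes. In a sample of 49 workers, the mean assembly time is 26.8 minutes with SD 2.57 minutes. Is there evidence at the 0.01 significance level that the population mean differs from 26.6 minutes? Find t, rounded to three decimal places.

H0: μ = 26.6; H1: μ ≠ 26.6 (one-sample t-test, two-sided).
t = (x̄ − μ₀)/(s/√n) = (26.8 − 26.6)/(2.57/√49) = 0.545
df = n − 1 = 48
Two-sided p-value ≈ 0.588
Since p ≈ 0.588 > α = 0.01, fail to reject H0; the evidence is not statistically significant.

0.545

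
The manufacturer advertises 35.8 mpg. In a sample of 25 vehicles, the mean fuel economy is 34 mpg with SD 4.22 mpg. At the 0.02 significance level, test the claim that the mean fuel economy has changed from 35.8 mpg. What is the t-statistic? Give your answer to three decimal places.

-2.133

H0: μ = 35.8; H1: μ ≠ 35.8 (one-sample t-test, two-sided).
t = (x̄ − μ₀)/(s/√n) = (34 − 35.8)/(4.22/√25) = -2.133
df = n − 1 = 24
Two-sided p-value ≈ 0.043
Since p ≈ 0.043 > α = 0.02, fail to reject H0; the evidence is not statistically significant.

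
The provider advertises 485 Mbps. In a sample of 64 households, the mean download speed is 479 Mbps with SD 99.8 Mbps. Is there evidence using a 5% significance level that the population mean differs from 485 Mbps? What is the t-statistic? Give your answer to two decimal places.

H0: μ = 485; H1: μ ≠ 485 (one-sample t-test, two-sided).
t = (x̄ − μ₀)/(s/√n) = (479 − 485)/(99.8/√64) = -0.48
df = n − 1 = 63
Two-sided p-value ≈ 0.6322
Since p ≈ 0.6322 > α = 0.05, fail to reject H0; the evidence is not statistically significant.

-0.48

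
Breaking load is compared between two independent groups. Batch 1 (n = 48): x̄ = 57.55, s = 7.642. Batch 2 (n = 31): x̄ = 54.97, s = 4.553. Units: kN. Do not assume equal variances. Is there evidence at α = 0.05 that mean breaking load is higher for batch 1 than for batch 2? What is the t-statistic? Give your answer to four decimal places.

Let group 1 = batch 1, group 2 = batch 2. H0: μ_1 = μ_2; H1: μ_1 > μ_2 (Welch's two-sample t-test, right-tailed).
t = (x̄_1 − x̄_2)/√(s_1²/n_1 + s_2²/n_2) = (57.55 − 54.97)/√(7.642²/48 + 4.553²/31) = 1.8790
Welch–Satterthwaite df ≈ 76.61
p-value = P(T ≥ 1.8790) ≈ 0.0320
Since p ≈ 0.0320 < α = 0.05, reject H0; the evidence is statistically significant.

1.8790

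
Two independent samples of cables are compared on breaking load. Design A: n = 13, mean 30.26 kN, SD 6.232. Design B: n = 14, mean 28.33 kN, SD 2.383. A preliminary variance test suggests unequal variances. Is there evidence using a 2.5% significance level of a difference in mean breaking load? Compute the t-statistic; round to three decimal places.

1.048

Let group 1 = design A, group 2 = design B. H0: μ_1 = μ_2; H1: μ_1 ≠ μ_2 (Welch's two-sample t-test, two-sided).
t = (x̄_1 − x̄_2)/√(s_1²/n_1 + s_2²/n_2) = (30.26 − 28.33)/√(6.232²/13 + 2.383²/14) = 1.048
Welch–Satterthwaite df ≈ 15.22
Two-sided p-value ≈ 0.311
Since p ≈ 0.311 > α = 0.025, fail to reject H0; the evidence is not statistically significant.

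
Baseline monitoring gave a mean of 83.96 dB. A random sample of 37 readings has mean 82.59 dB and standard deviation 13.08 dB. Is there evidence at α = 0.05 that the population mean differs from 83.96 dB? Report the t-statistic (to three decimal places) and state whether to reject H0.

t = -0.637; fail to reject H0

H0: μ = 83.96; H1: μ ≠ 83.96 (one-sample t-test, two-sided).
t = (x̄ − μ₀)/(s/√n) = (82.59 − 83.96)/(13.08/√37) = -0.637
df = n − 1 = 36
Two-sided p-value ≈ 0.5281
Since p ≈ 0.5281 > α = 0.05, fail to reject H0; the data do not provide sufficient evidence against H0.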